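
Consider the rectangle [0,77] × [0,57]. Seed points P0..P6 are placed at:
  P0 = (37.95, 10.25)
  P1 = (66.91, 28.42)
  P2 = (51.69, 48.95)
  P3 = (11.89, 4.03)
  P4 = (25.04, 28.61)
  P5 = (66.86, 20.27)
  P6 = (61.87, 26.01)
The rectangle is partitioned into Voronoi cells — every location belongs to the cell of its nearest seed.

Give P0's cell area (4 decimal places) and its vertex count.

Area of P0's cell: 624.3551 (5 vertices)

1. box [0,77]×[0,57]: [(0, 0) (77, 0) (77, 57) (0, 57)]
2. ⊥bis P0·P1 via (52.43,19.335): [(0, 0) (64.5611, 0) (28.7983, 57) (0, 57)]  |A|=2660.7442
3. ⊥bis P0·P2 via (44.82,29.6): [(0, 45.5128) (0, 0) (64.5611, 0) (46.3248, 29.0658)]  |A|=1992.4442
4. ⊥bis P0·P3 via (24.92,7.14): [(17.2204, 39.3989) (26.6242, 0) (64.5611, 0) (46.3248, 29.0658)]  |A|=1076.0868
5. ⊥bis P0·P4 via (31.495,19.43): [(45.5764, 29.3315) (23.3531, 13.7049) (26.6242, 0) (64.5611, 0) (46.3248, 29.0658)]  |A|=742.6684
6. ⊥bis P0·P5 via (52.405,15.26): [(45.5764, 29.3315) (23.3531, 13.7049) (26.6242, 0) (57.694, 0) (49.2186, 24.4534) (46.3248, 29.0658)]  |A|=658.7065
7. ⊥bis P0·P6 via (49.91,18.13): [(43.4944, 27.8675) (23.3531, 13.7049) (26.6242, 0) (57.694, 0) (53.0755, 13.3256)]  |A|=624.3551
8. canonical 5-gon: [(43.4944, 27.8675) (23.3531, 13.7049) (26.6242, 0) (57.694, 0) (53.0755, 13.3256)]
9. shoelace: 624.3551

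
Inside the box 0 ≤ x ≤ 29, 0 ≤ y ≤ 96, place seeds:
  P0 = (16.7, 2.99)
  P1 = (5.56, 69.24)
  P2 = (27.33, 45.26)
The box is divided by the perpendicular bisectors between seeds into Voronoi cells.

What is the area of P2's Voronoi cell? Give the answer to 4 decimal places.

Area of P2's cell: 854.6123

1. box [0,29]×[0,96]: [(0, 0) (29, 0) (29, 96) (0, 96)]
2. ⊥bis P2·P0 via (22.015,24.125): [(0, 29.6613) (29, 22.3684) (29, 96) (0, 96)]  |A|=2029.569
3. ⊥bis P2·P1 via (16.445,57.25): [(0, 42.3206) (0, 29.6613) (29, 22.3684) (29, 68.6479)]  |A|=854.6123
4. canonical 4-gon: [(0, 42.3206) (0, 29.6613) (29, 22.3684) (29, 68.6479)]
5. shoelace: 854.6123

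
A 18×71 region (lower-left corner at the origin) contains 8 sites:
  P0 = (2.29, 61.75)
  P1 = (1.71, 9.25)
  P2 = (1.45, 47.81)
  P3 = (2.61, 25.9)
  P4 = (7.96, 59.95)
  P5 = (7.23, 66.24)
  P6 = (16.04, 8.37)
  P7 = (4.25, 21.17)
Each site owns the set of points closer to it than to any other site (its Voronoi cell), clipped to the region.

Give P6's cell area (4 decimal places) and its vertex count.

Area of P6's cell: 164.0860 (4 vertices)

1. box [0,18]×[0,71]: [(0, 0) (18, 0) (18, 71) (0, 71)]
2. ⊥bis P6·P0 via (9.165,35.06): [(0, 32.6992) (0, 0) (18, 0) (18, 37.3358)]  |A|=630.315
3. ⊥bis P6·P1 via (8.875,8.81): [(10.5083, 35.406) (8.334, 0) (18, 0) (18, 37.3358)]  |A|=310.9727
4. ⊥bis P6·P2 via (8.745,28.09): [(10.0895, 28.5874) (8.334, 0) (18, 0) (18, 31.5137)]  |A|=262.8073
5. ⊥bis P6·P3 via (9.325,17.135): [(9.3893, 17.1842) (8.334, 0) (18, 0) (18, 23.781)]  |A|=185.4378
6. ⊥bis P6·P4 via (12,34.16): [(9.3893, 17.1842) (8.334, 0) (18, 0) (18, 23.781)]  |A|=185.4378
7. ⊥bis P6·P5 via (11.635,37.305): [(9.3893, 17.1842) (8.334, 0) (18, 0) (18, 23.781)]  |A|=185.4378
8. ⊥bis P6·P7 via (10.145,14.77): [(9.1868, 13.8874) (8.334, 0) (18, 0) (18, 22.0052)]  |A|=164.086
9. canonical 4-gon: [(9.1868, 13.8874) (8.334, 0) (18, 0) (18, 22.0052)]
10. shoelace: 164.086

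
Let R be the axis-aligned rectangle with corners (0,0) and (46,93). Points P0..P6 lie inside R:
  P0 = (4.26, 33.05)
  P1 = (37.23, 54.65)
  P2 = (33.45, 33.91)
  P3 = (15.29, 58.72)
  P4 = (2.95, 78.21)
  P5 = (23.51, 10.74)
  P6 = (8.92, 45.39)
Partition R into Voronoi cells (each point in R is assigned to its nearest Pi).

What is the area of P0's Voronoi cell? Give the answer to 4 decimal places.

Area of P0's cell: 379.7242

1. box [0,46]×[0,93]: [(0, 0) (46, 0) (46, 93) (0, 93)]
2. ⊥bis P0·P1 via (20.745,43.85): [(0, 75.5149) (0, 0) (46, 0) (46, 5.301)]  |A|=1858.7677
3. ⊥bis P0·P2 via (18.855,33.48): [(18.4461, 47.359) (0, 75.5149) (0, 0) (19.8414, 0)]  |A|=1166.3123
4. ⊥bis P0·P3 via (9.775,45.885): [(18.6013, 42.0925) (0, 50.0852) (0, 0) (19.8414, 0)]  |A|=883.4104
5. ⊥bis P0·P4 via (3.605,55.63): [(18.6013, 42.0925) (0, 50.0852) (0, 0) (19.8414, 0)]  |A|=883.4104
6. ⊥bis P0·P5 via (13.885,21.895): [(19.0646, 26.3642) (18.6013, 42.0925) (0, 50.0852) (0, 9.9144)]  |A|=527.3513
7. ⊥bis P0·P6 via (6.59,39.22): [(19.0646, 26.3642) (18.822, 34.6008) (0, 41.7086) (0, 9.9144)]  |A|=379.7242
8. canonical 4-gon: [(19.0646, 26.3642) (18.822, 34.6008) (0, 41.7086) (0, 9.9144)]
9. shoelace: 379.7242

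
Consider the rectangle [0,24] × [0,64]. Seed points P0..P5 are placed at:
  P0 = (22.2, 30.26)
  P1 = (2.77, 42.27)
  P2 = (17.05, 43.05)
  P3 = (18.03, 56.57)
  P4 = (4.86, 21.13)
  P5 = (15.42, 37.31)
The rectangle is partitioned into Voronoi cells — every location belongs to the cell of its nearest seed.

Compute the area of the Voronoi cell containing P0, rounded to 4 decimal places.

1. box [0,24]×[0,64]: [(0, 0) (24, 0) (24, 64) (0, 64)]
2. ⊥bis P0·P1 via (12.485,36.265): [(0, 16.0665) (0, 0) (24, 0) (24, 54.8942)]  |A|=851.5286
3. ⊥bis P0·P2 via (19.625,36.655): [(10.44, 32.9566) (0, 16.0665) (0, 0) (24, 0) (24, 38.4166)]  |A|=739.811
4. ⊥bis P0·P3 via (20.115,43.415): [(10.44, 32.9566) (0, 16.0665) (0, 0) (24, 0) (24, 38.4166)]  |A|=739.811
5. ⊥bis P0·P4 via (13.53,25.695): [(10.44, 32.9566) (10.0439, 32.3158) (24, 5.81) (24, 38.4166)]  |A|=230.7928
6. ⊥bis P0·P5 via (18.81,33.785): [(23.3568, 38.1576) (12.4771, 27.6947) (24, 5.81) (24, 38.4166)]  |A|=189.8171
7. canonical 4-gon: [(23.3568, 38.1576) (12.4771, 27.6947) (24, 5.81) (24, 38.4166)]
8. shoelace: 189.8171

Area of P0's cell: 189.8171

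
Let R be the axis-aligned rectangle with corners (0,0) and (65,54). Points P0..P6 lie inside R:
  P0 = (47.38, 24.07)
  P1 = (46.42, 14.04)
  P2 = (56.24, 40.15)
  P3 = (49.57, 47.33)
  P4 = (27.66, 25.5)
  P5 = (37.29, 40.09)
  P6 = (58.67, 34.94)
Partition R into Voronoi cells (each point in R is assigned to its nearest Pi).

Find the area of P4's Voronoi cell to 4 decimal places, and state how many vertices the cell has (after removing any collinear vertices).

1. box [0,65]×[0,54]: [(0, 0) (65, 0) (65, 54) (0, 54)]
2. ⊥bis P4·P0 via (37.52,24.785): [(0, 0) (35.7227, 0) (39.6385, 54) (0, 54)]  |A|=2034.7535
3. ⊥bis P4·P1 via (37.04,19.77): [(0, 0) (24.963, 0) (37.172, 19.9861) (39.6385, 54) (0, 54)]  |A|=1927.2314
4. ⊥bis P4·P2 via (41.95,32.825): [(0, 0) (24.963, 0) (37.172, 19.9861) (38.5798, 39.3998) (31.0958, 54) (0, 54)]  |A|=1864.8683
5. ⊥bis P4·P3 via (38.615,36.415): [(0, 0) (24.963, 0) (37.172, 19.9861) (38.3804, 36.6504) (21.0942, 54) (0, 54)]  |A|=1766.3634
6. ⊥bis P4·P5 via (32.475,32.795): [(0, 0) (24.963, 0) (37.172, 19.9861) (37.8439, 29.2513) (0.3482, 54) (0, 54)]  |A|=1441.0397
7. ⊥bis P4·P6 via (43.165,30.22): [(0, 0) (24.963, 0) (37.172, 19.9861) (37.8439, 29.2513) (0.3482, 54) (0, 54)]  |A|=1441.0397
8. canonical 6-gon: [(0, 0) (24.963, 0) (37.172, 19.9861) (37.8439, 29.2513) (0.3482, 54) (0, 54)]
9. shoelace: 1441.0397

Area of P4's cell: 1441.0397 (6 vertices)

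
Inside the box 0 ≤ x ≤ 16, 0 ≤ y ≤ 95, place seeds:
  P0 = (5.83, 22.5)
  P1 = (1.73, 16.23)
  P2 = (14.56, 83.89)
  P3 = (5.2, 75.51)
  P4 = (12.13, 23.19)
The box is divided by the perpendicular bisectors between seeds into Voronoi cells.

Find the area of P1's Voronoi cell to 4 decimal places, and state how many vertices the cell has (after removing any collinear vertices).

Area of P1's cell: 249.4934 (5 vertices)

1. box [0,16]×[0,95]: [(0, 0) (16, 0) (16, 95) (0, 95)]
2. ⊥bis P1·P0 via (3.78,19.365): [(0, 21.8368) (0, 0) (16, 0) (16, 11.3743)]  |A|=265.6882
3. ⊥bis P1·P2 via (8.145,50.06): [(0, 21.8368) (0, 0) (16, 0) (16, 11.3743)]  |A|=265.6882
4. ⊥bis P1·P3 via (3.465,45.87): [(0, 21.8368) (0, 0) (16, 0) (16, 11.3743)]  |A|=265.6882
5. ⊥bis P1·P4 via (6.93,19.71): [(9.7917, 15.4339) (0, 21.8368) (0, 0) (16, 0) (16, 6.1571)]  |A|=249.4934
6. canonical 5-gon: [(9.7917, 15.4339) (0, 21.8368) (0, 0) (16, 0) (16, 6.1571)]
7. shoelace: 249.4934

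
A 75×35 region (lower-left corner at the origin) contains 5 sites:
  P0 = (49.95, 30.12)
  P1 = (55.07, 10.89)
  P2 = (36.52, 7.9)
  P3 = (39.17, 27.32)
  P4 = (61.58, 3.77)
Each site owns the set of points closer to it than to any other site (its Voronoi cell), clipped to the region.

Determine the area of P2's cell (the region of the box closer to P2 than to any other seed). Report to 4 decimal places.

Area of P2's cell: 902.7820

1. box [0,75]×[0,35]: [(0, 0) (75, 0) (75, 35) (0, 35)]
2. ⊥bis P2·P0 via (43.235,19.01): [(0, 0) (74.6871, 0) (16.7795, 35) (0, 35)]  |A|=1600.6656
3. ⊥bis P2·P1 via (45.795,9.395): [(0, 0) (47.3093, 0) (44.3542, 18.3335) (16.7795, 35) (0, 35)]  |A|=1349.6999
4. ⊥bis P2·P3 via (37.845,17.61): [(0, 22.7742) (0, 0) (47.3093, 0) (44.6199, 16.6855)]  |A|=902.782
5. ⊥bis P2·P4 via (49.05,5.835): [(0, 22.7742) (0, 0) (47.3093, 0) (44.6199, 16.6855)]  |A|=902.782
6. canonical 4-gon: [(0, 22.7742) (0, 0) (47.3093, 0) (44.6199, 16.6855)]
7. shoelace: 902.782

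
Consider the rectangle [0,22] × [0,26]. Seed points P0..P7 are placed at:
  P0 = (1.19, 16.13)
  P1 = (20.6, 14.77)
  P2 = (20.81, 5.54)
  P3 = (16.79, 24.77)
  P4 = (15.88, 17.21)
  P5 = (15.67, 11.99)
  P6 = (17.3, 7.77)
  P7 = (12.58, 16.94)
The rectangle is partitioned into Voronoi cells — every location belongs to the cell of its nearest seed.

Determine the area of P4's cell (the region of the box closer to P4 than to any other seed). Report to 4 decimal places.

Area of P4's cell: 31.2019

1. box [0,22]×[0,26]: [(0, 0) (22, 0) (22, 26) (0, 26)]
2. ⊥bis P4·P0 via (8.535,16.67): [(9.7606, 0) (22, 0) (22, 26) (7.8491, 26)]  |A|=343.0748
3. ⊥bis P4·P1 via (18.24,15.99): [(9.7606, 0) (9.974, 0) (22, 23.2634) (22, 26) (7.8491, 26)]  |A|=203.1915
4. ⊥bis P4·P2 via (18.345,11.375): [(9.2081, 7.5151) (15.1584, 10.0288) (22, 23.2634) (22, 26) (7.8491, 26)]  |A|=179.0684
5. ⊥bis P4·P3 via (16.335,20.99): [(8.1449, 21.9758) (9.2081, 7.5151) (15.1584, 10.0288) (20.5617, 20.4812)]  |A|=113.29
6. ⊥bis P4·P5 via (15.775,14.6): [(8.1449, 21.9758) (8.6662, 14.886) (17.4859, 14.5312) (20.5617, 20.4812)]  |A|=70.4117
7. ⊥bis P4·P6 via (16.59,12.49): [(8.1449, 21.9758) (8.6662, 14.886) (17.4859, 14.5312) (20.5617, 20.4812)]  |A|=70.4117
8. ⊥bis P4·P7 via (14.23,17.075): [(13.8856, 21.2848) (14.4281, 14.6542) (17.4859, 14.5312) (20.5617, 20.4812)]  |A|=31.2019
9. canonical 4-gon: [(13.8856, 21.2848) (14.4281, 14.6542) (17.4859, 14.5312) (20.5617, 20.4812)]
10. shoelace: 31.2019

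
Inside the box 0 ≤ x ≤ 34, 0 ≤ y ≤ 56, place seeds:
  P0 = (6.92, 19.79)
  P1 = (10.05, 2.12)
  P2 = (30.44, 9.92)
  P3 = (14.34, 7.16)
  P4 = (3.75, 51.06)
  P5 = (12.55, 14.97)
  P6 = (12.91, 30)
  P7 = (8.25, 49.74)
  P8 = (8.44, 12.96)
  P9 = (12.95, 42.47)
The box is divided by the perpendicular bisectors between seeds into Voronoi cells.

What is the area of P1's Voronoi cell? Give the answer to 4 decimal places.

Area of P1's cell: 93.3229

1. box [0,34]×[0,56]: [(0, 0) (34, 0) (34, 56) (0, 56)]
2. ⊥bis P1·P0 via (8.485,10.955): [(0, 9.452) (0, 0) (34, 0) (34, 15.4746)]  |A|=423.7528
3. ⊥bis P1·P2 via (20.245,6.02): [(17.7307, 12.5927) (0, 9.452) (0, 0) (22.5479, 0)]  |A|=225.765
4. ⊥bis P1·P3 via (12.195,4.64): [(5.4149, 10.4112) (0, 9.452) (0, 0) (17.6462, 0)]  |A|=117.4495
5. ⊥bis P1·P4 via (6.9,26.59): [(5.4149, 10.4112) (0, 9.452) (0, 0) (17.6462, 0)]  |A|=117.4495
6. ⊥bis P1·P5 via (11.3,8.545): [(6.5132, 9.4763) (3.4745, 10.0675) (0, 9.452) (0, 0) (17.6462, 0)]  |A|=116.3537
7. ⊥bis P1·P6 via (11.48,16.06): [(6.5132, 9.4763) (3.4745, 10.0675) (0, 9.452) (0, 0) (17.6462, 0)]  |A|=116.3537
8. ⊥bis P1·P7 via (9.15,25.93): [(6.5132, 9.4763) (3.4745, 10.0675) (0, 9.452) (0, 0) (17.6462, 0)]  |A|=116.3537
9. ⊥bis P1·P8 via (9.245,7.54): [(8.8559, 7.4822) (0, 6.1669) (0, 0) (17.6462, 0)]  |A|=93.3229
10. ⊥bis P1·P9 via (11.5,22.295): [(8.8559, 7.4822) (0, 6.1669) (0, 0) (17.6462, 0)]  |A|=93.3229
11. canonical 4-gon: [(8.8559, 7.4822) (0, 6.1669) (0, 0) (17.6462, 0)]
12. shoelace: 93.3229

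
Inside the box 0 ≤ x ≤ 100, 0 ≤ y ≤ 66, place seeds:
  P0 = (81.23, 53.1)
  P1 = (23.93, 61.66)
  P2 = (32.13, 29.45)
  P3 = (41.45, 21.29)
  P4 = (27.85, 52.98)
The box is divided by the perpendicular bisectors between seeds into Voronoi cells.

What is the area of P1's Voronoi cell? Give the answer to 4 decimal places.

1. box [0,100]×[0,66]: [(0, 0) (100, 0) (100, 66) (0, 66)]
2. ⊥bis P1·P0 via (52.58,57.38): [(0, 0) (44.008, 0) (53.8677, 66) (0, 66)]  |A|=3229.9009
3. ⊥bis P1·P2 via (28.03,45.555): [(0, 38.4191) (51.7142, 51.5845) (53.8677, 66) (0, 66)]  |A|=1101.4261
4. ⊥bis P1·P3 via (32.69,41.475): [(0, 38.4191) (51.7142, 51.5845) (53.8677, 66) (0, 66)]  |A|=1101.4261
5. ⊥bis P1·P4 via (25.89,57.32): [(0, 45.6277) (45.11, 66) (0, 66)]  |A|=459.4963
6. canonical 3-gon: [(0, 45.6277) (45.11, 66) (0, 66)]
7. shoelace: 459.4963

Area of P1's cell: 459.4963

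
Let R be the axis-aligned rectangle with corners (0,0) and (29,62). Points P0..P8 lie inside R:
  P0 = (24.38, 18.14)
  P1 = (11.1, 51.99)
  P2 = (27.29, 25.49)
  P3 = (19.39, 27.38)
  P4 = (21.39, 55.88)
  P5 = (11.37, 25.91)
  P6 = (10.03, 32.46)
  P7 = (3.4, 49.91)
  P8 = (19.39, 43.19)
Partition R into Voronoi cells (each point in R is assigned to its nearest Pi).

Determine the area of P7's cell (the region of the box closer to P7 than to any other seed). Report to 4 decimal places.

1. box [0,29]×[0,62]: [(0, 0) (29, 0) (29, 62) (0, 62)]
2. ⊥bis P7·P0 via (13.89,34.025): [(0, 24.8524) (29, 44.0032) (29, 62) (0, 62)]  |A|=799.593
3. ⊥bis P7·P1 via (7.25,50.95): [(0, 24.8524) (12.135, 32.8661) (4.2651, 62) (0, 62)]  |A|=287.5221
4. ⊥bis P7·P2 via (15.345,37.7): [(0, 24.8524) (6.8079, 29.3482) (11.7731, 34.2057) (4.2651, 62) (0, 62)]  |A|=283.3175
5. ⊥bis P7·P3 via (11.395,38.645): [(0, 30.5577) (10.706, 38.156) (4.2651, 62) (0, 62)]  |A|=219.159
6. ⊥bis P7·P4 via (12.395,52.895): [(0, 30.5577) (10.706, 38.156) (4.2651, 62) (0, 62)]  |A|=219.159
7. ⊥bis P7·P5 via (7.385,37.91): [(0, 35.4576) (10.4936, 38.9423) (4.2651, 62) (0, 62)]  |A|=188.4345
8. ⊥bis P7·P6 via (6.715,41.185): [(0, 38.6337) (9.5925, 42.2783) (4.2651, 62) (0, 62)]  |A|=154.1278
9. ⊥bis P7·P8 via (11.395,46.55): [(0, 38.6337) (9.5925, 42.2783) (4.2651, 62) (0, 62)]  |A|=154.1278
10. canonical 4-gon: [(0, 38.6337) (9.5925, 42.2783) (4.2651, 62) (0, 62)]
11. shoelace: 154.1278

Area of P7's cell: 154.1278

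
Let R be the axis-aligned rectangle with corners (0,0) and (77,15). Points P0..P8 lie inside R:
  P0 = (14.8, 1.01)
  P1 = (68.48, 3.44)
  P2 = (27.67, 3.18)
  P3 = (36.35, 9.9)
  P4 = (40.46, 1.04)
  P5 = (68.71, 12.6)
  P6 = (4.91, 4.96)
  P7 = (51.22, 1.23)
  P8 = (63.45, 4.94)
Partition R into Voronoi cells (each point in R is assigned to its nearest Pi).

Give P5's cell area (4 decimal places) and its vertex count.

1. box [0,77]×[0,15]: [(0, 0) (77, 0) (77, 15) (0, 15)]
2. ⊥bis P5·P0 via (41.755,6.805): [(43.218, 0) (77, 0) (77, 15) (39.9932, 15)]  |A|=530.9162
3. ⊥bis P5·P1 via (68.595,8.02): [(41.3467, 8.7042) (77, 7.809) (77, 15) (39.9932, 15)]  |A|=244.6863
4. ⊥bis P5·P2 via (48.19,7.89): [(48.0417, 8.5361) (77, 7.809) (77, 15) (46.558, 15)]  |A|=202.5075
5. ⊥bis P5·P3 via (52.53,11.25): [(52.7663, 8.4174) (77, 7.809) (77, 15) (52.2171, 15)]  |A|=168.7
6. ⊥bis P5·P4 via (54.585,6.82): [(52.468, 11.9936) (53.9434, 8.3879) (77, 7.809) (77, 15) (52.2171, 15)]  |A|=166.5997
7. ⊥bis P5·P6 via (36.81,8.78): [(52.468, 11.9936) (53.9434, 8.3879) (77, 7.809) (77, 15) (52.2171, 15)]  |A|=166.5997
8. ⊥bis P5·P7 via (59.965,6.915): [(59.0915, 8.2586) (77, 7.809) (77, 15) (54.7091, 15)]  |A|=139.5261
9. ⊥bis P5·P8 via (66.08,8.77): [(67.1182, 8.0571) (77, 7.809) (77, 15) (57.0074, 15)]  |A|=104.9337
10. canonical 4-gon: [(67.1182, 8.0571) (77, 7.809) (77, 15) (57.0074, 15)]
11. shoelace: 104.9337

Area of P5's cell: 104.9337 (4 vertices)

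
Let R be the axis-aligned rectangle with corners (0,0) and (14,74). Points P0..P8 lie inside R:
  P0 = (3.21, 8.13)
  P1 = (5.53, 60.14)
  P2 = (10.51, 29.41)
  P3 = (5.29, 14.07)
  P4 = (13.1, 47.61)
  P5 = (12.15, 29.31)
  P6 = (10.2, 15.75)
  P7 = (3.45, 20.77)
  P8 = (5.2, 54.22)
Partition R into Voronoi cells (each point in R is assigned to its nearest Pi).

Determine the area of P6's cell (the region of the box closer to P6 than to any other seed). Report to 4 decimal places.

1. box [0,14]×[0,74]: [(0, 0) (14, 0) (14, 74) (0, 74)]
2. ⊥bis P6·P0 via (6.705,11.94): [(0, 18.0906) (14, 5.2481) (14, 74) (0, 74)]  |A|=872.6285
3. ⊥bis P6·P1 via (7.865,37.945): [(0, 37.1176) (0, 18.0906) (14, 5.2481) (14, 38.5904)]  |A|=366.5845
4. ⊥bis P6·P2 via (10.355,22.58): [(0, 22.815) (0, 18.0906) (14, 5.2481) (14, 22.4973)]  |A|=153.8145
5. ⊥bis P6·P3 via (7.745,14.91): [(5.0797, 22.6997) (9.7018, 9.1909) (14, 5.2481) (14, 22.4973)]  |A|=96.8534
6. ⊥bis P6·P4 via (11.65,31.68): [(5.0797, 22.6997) (9.7018, 9.1909) (14, 5.2481) (14, 22.4973)]  |A|=96.8534
7. ⊥bis P6·P5 via (11.175,22.53): [(10.9158, 22.5673) (5.0797, 22.6997) (9.7018, 9.1909) (14, 5.2481) (14, 22.1238)]  |A|=96.2774
8. ⊥bis P6·P7 via (6.825,18.26): [(10.9158, 22.5673) (10.0431, 22.5871) (6.6701, 18.0517) (9.7018, 9.1909) (14, 5.2481) (14, 22.1238)]  |A|=84.8319
9. ⊥bis P6·P8 via (7.7,34.985): [(10.9158, 22.5673) (10.0431, 22.5871) (6.6701, 18.0517) (9.7018, 9.1909) (14, 5.2481) (14, 22.1238)]  |A|=84.8319
10. canonical 6-gon: [(10.9158, 22.5673) (10.0431, 22.5871) (6.6701, 18.0517) (9.7018, 9.1909) (14, 5.2481) (14, 22.1238)]
11. shoelace: 84.8319

Area of P6's cell: 84.8319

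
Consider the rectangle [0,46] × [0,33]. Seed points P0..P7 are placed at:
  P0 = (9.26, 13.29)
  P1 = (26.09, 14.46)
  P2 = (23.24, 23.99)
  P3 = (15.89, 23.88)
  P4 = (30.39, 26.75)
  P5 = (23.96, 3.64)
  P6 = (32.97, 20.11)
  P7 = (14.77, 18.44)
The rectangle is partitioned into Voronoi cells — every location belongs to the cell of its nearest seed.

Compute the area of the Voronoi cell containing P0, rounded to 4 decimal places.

1. box [0,46]×[0,33]: [(0, 0) (46, 0) (46, 33) (0, 33)]
2. ⊥bis P0·P1 via (17.675,13.875): [(0, 0) (18.6396, 0) (16.3455, 33) (0, 33)]  |A|=577.2529
3. ⊥bis P0·P2 via (16.25,18.64): [(0, 0) (18.6396, 0) (17.453, 17.0682) (5.2592, 33) (0, 33)]  |A|=488.9407
4. ⊥bis P0·P3 via (12.575,18.585): [(0, 26.4577) (0, 0) (18.6396, 0) (17.5647, 15.4611)]  |A|=376.4558
5. ⊥bis P0·P4 via (19.825,20.02): [(0, 26.4577) (0, 0) (18.6396, 0) (17.5647, 15.4611)]  |A|=376.4558
6. ⊥bis P0·P5 via (16.61,8.465): [(0, 26.4577) (0, 0) (11.053, 0) (17.9131, 10.45) (17.5647, 15.4611)]  |A|=336.8161
7. ⊥bis P0·P6 via (21.115,16.7): [(0, 26.4577) (0, 0) (11.053, 0) (17.9131, 10.45) (17.5647, 15.4611)]  |A|=336.8161
8. ⊥bis P0·P7 via (12.015,15.865): [(5.0968, 23.2668) (0, 26.4577) (0, 0) (11.053, 0) (17.5678, 9.924)]  |A|=301.3532
9. canonical 5-gon: [(5.0968, 23.2668) (0, 26.4577) (0, 0) (11.053, 0) (17.5678, 9.924)]
10. shoelace: 301.3532

Area of P0's cell: 301.3532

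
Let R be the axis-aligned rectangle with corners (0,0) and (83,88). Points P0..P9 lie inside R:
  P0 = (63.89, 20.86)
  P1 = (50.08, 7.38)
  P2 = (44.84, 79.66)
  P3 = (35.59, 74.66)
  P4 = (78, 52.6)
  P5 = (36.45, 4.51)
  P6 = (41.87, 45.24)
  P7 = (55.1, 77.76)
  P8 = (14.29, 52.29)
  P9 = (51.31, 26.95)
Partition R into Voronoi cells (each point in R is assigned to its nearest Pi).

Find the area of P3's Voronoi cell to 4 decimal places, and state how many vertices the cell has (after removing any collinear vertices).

Area of P3's cell: 782.5873 (6 vertices)

1. box [0,83]×[0,88]: [(0, 0) (83, 0) (83, 88) (0, 88)]
2. ⊥bis P3·P0 via (49.74,47.76): [(0, 21.5957) (83, 65.2555) (83, 88) (0, 88)]  |A|=3699.6772
3. ⊥bis P3·P1 via (42.835,41.02): [(0, 31.7947) (32.8309, 38.8654) (83, 65.2555) (83, 88) (0, 88)]  |A|=3532.2555
4. ⊥bis P3·P2 via (40.215,77.16): [(0, 31.7947) (32.8309, 38.8654) (54.6973, 50.3677) (34.3555, 88) (0, 88)]  |A|=2295.0885
5. ⊥bis P3·P4 via (56.795,63.63): [(0, 31.7947) (32.8309, 38.8654) (48.0881, 46.891) (52.2508, 54.8938) (34.3555, 88) (0, 88)]  |A|=2275.8783
6. ⊥bis P3·P5 via (36.02,39.585): [(0, 39.1434) (34.1554, 39.5621) (48.0881, 46.891) (52.2508, 54.8938) (34.3555, 88) (0, 88)]  |A|=2143.6247
7. ⊥bis P3·P6 via (38.73,59.95): [(0, 51.6827) (48.4017, 62.0145) (34.3555, 88) (0, 88)]  |A|=1325.283
8. ⊥bis P3·P7 via (45.345,76.21): [(0, 51.6827) (47.6268, 61.8491) (47.267, 64.1138) (34.3555, 88) (0, 88)]  |A|=1324.3758
9. ⊥bis P3·P8 via (24.94,63.475): [(0, 87.2221) (30.4895, 58.191) (47.6268, 61.8491) (47.267, 64.1138) (34.3555, 88) (0, 88)]  |A|=782.5873
10. ⊥bis P3·P9 via (43.45,50.805): [(0, 87.2221) (30.4895, 58.191) (47.6268, 61.8491) (47.267, 64.1138) (34.3555, 88) (0, 88)]  |A|=782.5873
11. canonical 6-gon: [(0, 87.2221) (30.4895, 58.191) (47.6268, 61.8491) (47.267, 64.1138) (34.3555, 88) (0, 88)]
12. shoelace: 782.5873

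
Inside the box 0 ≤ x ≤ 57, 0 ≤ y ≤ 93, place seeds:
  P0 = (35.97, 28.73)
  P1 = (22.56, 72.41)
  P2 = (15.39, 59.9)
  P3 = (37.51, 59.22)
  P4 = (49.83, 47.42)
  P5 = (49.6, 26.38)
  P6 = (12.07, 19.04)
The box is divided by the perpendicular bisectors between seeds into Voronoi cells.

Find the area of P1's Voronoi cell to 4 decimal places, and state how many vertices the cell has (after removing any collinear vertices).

Area of P1's cell: 1053.6313 (4 vertices)

1. box [0,57]×[0,93]: [(0, 0) (57, 0) (57, 93) (0, 93)]
2. ⊥bis P1·P0 via (29.265,50.57): [(0, 41.5855) (57, 59.0848) (57, 93) (0, 93)]  |A|=2431.897
3. ⊥bis P1·P2 via (18.975,66.155): [(0, 77.0304) (40.2715, 53.9491) (57, 59.0848) (57, 93) (0, 93)]  |A|=1718.1871
4. ⊥bis P1·P3 via (30.035,65.815): [(0, 77.0304) (26.5198, 61.8308) (54.0196, 93) (0, 93)]  |A|=1053.6313
5. ⊥bis P1·P4 via (36.195,59.915): [(0, 77.0304) (26.5198, 61.8308) (54.0196, 93) (0, 93)]  |A|=1053.6313
6. ⊥bis P1·P5 via (36.08,49.395): [(0, 77.0304) (26.5198, 61.8308) (54.0196, 93) (0, 93)]  |A|=1053.6313
7. ⊥bis P1·P6 via (17.315,45.725): [(0, 77.0304) (26.5198, 61.8308) (54.0196, 93) (0, 93)]  |A|=1053.6313
8. canonical 4-gon: [(0, 77.0304) (26.5198, 61.8308) (54.0196, 93) (0, 93)]
9. shoelace: 1053.6313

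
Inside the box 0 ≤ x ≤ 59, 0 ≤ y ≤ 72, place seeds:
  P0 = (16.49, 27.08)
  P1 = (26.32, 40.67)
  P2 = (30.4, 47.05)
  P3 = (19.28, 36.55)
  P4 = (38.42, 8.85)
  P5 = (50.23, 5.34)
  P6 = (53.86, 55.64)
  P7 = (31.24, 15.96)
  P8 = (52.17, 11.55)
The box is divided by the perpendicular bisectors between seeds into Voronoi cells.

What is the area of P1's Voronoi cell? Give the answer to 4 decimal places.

1. box [0,59]×[0,72]: [(0, 0) (59, 0) (59, 72) (0, 72)]
2. ⊥bis P1·P0 via (21.405,33.875): [(0, 49.3578) (59, 6.6816) (59, 72) (0, 72)]  |A|=2594.8391
3. ⊥bis P1·P2 via (28.36,43.86): [(0, 61.9962) (0, 49.3578) (59, 6.6816) (59, 24.2658)]  |A|=891.5664
4. ⊥bis P1·P3 via (22.8,38.61): [(14.5646, 52.6821) (28.6291, 28.6496) (59, 6.6816) (59, 24.2658)]  |A|=601.1405
5. ⊥bis P1·P4 via (32.37,24.76): [(48.5852, 30.926) (14.5646, 52.6821) (28.6291, 28.6496) (33.4426, 25.1679)]  |A|=296.0254
6. ⊥bis P1·P5 via (38.275,23.005): [(48.5852, 30.926) (14.5646, 52.6821) (28.6291, 28.6496) (33.4426, 25.1679)]  |A|=296.0254
7. ⊥bis P1·P6 via (40.09,48.155): [(48.5852, 30.926) (14.5646, 52.6821) (28.6291, 28.6496) (33.4426, 25.1679)]  |A|=296.0254
8. ⊥bis P1·P7 via (28.78,28.315): [(46.9964, 31.9421) (14.5646, 52.6821) (28.6291, 28.6496) (29.0244, 28.3637)]  |A|=247.1364
9. ⊥bis P1·P8 via (39.245,26.11): [(45.4732, 31.6388) (46.3096, 32.3813) (14.5646, 52.6821) (28.6291, 28.6496) (29.0244, 28.3637)]  |A|=246.6977
10. canonical 5-gon: [(45.4732, 31.6388) (46.3096, 32.3813) (14.5646, 52.6821) (28.6291, 28.6496) (29.0244, 28.3637)]
11. shoelace: 246.6977

Area of P1's cell: 246.6977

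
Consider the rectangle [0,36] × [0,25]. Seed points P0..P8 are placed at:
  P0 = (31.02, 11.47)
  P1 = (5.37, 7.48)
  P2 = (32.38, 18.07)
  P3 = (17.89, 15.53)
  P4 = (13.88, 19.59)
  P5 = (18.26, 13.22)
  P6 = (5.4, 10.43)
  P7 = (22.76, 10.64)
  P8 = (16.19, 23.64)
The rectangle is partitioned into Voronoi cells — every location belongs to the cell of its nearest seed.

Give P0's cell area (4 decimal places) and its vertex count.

1. box [0,36]×[0,25]: [(0, 0) (36, 0) (36, 25) (0, 25)]
2. ⊥bis P0·P1 via (18.195,9.475): [(19.6689, 0) (36, 0) (36, 25) (15.78, 25)]  |A|=456.8889
3. ⊥bis P0·P2 via (31.7,14.77): [(16.8968, 17.8203) (19.6689, 0) (36, 0) (36, 13.8839)]  |A|=278.1266
4. ⊥bis P0·P3 via (24.455,13.5): [(25.2582, 16.0974) (20.2806, 0) (36, 0) (36, 13.8839)]  |A|=201.0904
5. ⊥bis P0·P4 via (22.45,15.53): [(25.2582, 16.0974) (20.2806, 0) (36, 0) (36, 13.8839)]  |A|=201.0904
6. ⊥bis P0·P5 via (24.64,12.345): [(25.2582, 16.0974) (25.0721, 15.4958) (22.9469, 0) (36, 0) (36, 13.8839)]  |A|=180.4321
7. ⊥bis P0·P6 via (18.21,10.95): [(25.2582, 16.0974) (25.0721, 15.4958) (22.9469, 0) (36, 0) (36, 13.8839)]  |A|=180.4321
8. ⊥bis P0·P7 via (26.89,11.055): [(26.4071, 15.8607) (28.0009, 0) (36, 0) (36, 13.8839)]  |A|=130.0294
9. ⊥bis P0·P8 via (23.605,17.555): [(26.4071, 15.8607) (28.0009, 0) (36, 0) (36, 13.8839)]  |A|=130.0294
10. canonical 4-gon: [(26.4071, 15.8607) (28.0009, 0) (36, 0) (36, 13.8839)]
11. shoelace: 130.0294

Area of P0's cell: 130.0294 (4 vertices)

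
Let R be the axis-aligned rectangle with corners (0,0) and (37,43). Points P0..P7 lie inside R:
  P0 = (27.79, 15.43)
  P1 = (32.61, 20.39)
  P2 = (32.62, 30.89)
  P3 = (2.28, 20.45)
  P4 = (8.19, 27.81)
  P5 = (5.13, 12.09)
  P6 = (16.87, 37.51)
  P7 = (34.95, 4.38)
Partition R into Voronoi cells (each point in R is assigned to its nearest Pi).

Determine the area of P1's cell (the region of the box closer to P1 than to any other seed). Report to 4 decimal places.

Area of P1's cell: 104.7381

1. box [0,37]×[0,43]: [(0, 0) (37, 0) (37, 43) (0, 43)]
2. ⊥bis P1·P0 via (30.2,17.91): [(37, 11.3019) (37, 43) (4.3812, 43)]  |A|=516.9757
3. ⊥bis P1·P2 via (32.615,25.64): [(22.2353, 25.6499) (37, 11.3019) (37, 25.6358)]  |A|=105.8177
4. ⊥bis P1·P3 via (17.445,20.42): [(22.2353, 25.6499) (37, 11.3019) (37, 25.6358)]  |A|=105.8177
5. ⊥bis P1·P4 via (20.4,24.1): [(22.2353, 25.6499) (37, 11.3019) (37, 25.6358)]  |A|=105.8177
6. ⊥bis P1·P5 via (18.87,16.24): [(22.2353, 25.6499) (37, 11.3019) (37, 25.6358)]  |A|=105.8177
7. ⊥bis P1·P6 via (24.74,28.95): [(22.2353, 25.6499) (37, 11.3019) (37, 25.6358)]  |A|=105.8177
8. ⊥bis P1·P7 via (33.78,12.385): [(22.2353, 25.6499) (35.6102, 12.6525) (37, 12.8556) (37, 25.6358)]  |A|=104.7381
9. canonical 4-gon: [(22.2353, 25.6499) (35.6102, 12.6525) (37, 12.8556) (37, 25.6358)]
10. shoelace: 104.7381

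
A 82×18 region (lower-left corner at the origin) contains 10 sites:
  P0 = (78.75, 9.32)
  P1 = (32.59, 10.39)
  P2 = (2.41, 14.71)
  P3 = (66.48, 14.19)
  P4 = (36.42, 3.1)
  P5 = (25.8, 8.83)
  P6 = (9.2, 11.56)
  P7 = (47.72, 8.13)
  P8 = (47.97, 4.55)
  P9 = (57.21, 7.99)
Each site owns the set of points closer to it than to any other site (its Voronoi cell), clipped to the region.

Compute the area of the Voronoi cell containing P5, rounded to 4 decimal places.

Area of P5's cell: 208.5568

1. box [0,82]×[0,18]: [(0, 0) (82, 0) (82, 18) (0, 18)]
2. ⊥bis P5·P0 via (52.275,9.075): [(0, 0) (52.359, 0) (52.1924, 18) (0, 18)]  |A|=940.9625
3. ⊥bis P5·P1 via (29.195,9.61): [(0, 0) (31.4029, 0) (27.2674, 18) (0, 18)]  |A|=528.0327
4. ⊥bis P5·P2 via (14.105,11.77): [(11.1461, 0) (31.4029, 0) (27.2674, 18) (15.6712, 18)]  |A|=286.6769
5. ⊥bis P5·P3 via (46.14,11.51): [(11.1461, 0) (31.4029, 0) (27.2674, 18) (15.6712, 18)]  |A|=286.6769
6. ⊥bis P5·P4 via (31.11,5.965): [(11.1461, 0) (27.8916, 0) (30.3542, 4.5643) (27.2674, 18) (15.6712, 18)]  |A|=278.6636
7. ⊥bis P5·P6 via (17.5,10.195): [(15.8234, 0) (27.8916, 0) (30.3542, 4.5643) (27.2674, 18) (18.7836, 18)]  |A|=208.5568
8. ⊥bis P5·P7 via (36.76,8.48): [(15.8234, 0) (27.8916, 0) (30.3542, 4.5643) (27.2674, 18) (18.7836, 18)]  |A|=208.5568
9. ⊥bis P5·P8 via (36.885,6.69): [(15.8234, 0) (27.8916, 0) (30.3542, 4.5643) (27.2674, 18) (18.7836, 18)]  |A|=208.5568
10. ⊥bis P5·P9 via (41.505,8.41): [(15.8234, 0) (27.8916, 0) (30.3542, 4.5643) (27.2674, 18) (18.7836, 18)]  |A|=208.5568
11. canonical 5-gon: [(15.8234, 0) (27.8916, 0) (30.3542, 4.5643) (27.2674, 18) (18.7836, 18)]
12. shoelace: 208.5568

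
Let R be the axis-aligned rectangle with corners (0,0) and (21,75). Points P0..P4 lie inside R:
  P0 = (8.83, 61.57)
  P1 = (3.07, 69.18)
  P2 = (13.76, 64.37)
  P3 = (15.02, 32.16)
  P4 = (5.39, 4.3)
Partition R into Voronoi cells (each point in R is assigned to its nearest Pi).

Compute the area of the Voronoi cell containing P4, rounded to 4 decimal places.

Area of P4's cell: 380.6887

1. box [0,21]×[0,75]: [(0, 0) (21, 0) (21, 75) (0, 75)]
2. ⊥bis P4·P0 via (7.11,32.935): [(0, 33.3621) (0, 0) (21, 0) (21, 32.1007)]  |A|=687.3589
3. ⊥bis P4·P1 via (4.23,36.74): [(0, 33.3621) (0, 0) (21, 0) (21, 32.1007)]  |A|=687.3589
4. ⊥bis P4·P2 via (9.575,34.335): [(0, 33.3621) (0, 0) (21, 0) (21, 32.1007)]  |A|=687.3589
5. ⊥bis P4·P3 via (10.205,18.23): [(0, 21.7574) (0, 0) (21, 0) (21, 14.4986)]  |A|=380.6887
6. canonical 4-gon: [(0, 21.7574) (0, 0) (21, 0) (21, 14.4986)]
7. shoelace: 380.6887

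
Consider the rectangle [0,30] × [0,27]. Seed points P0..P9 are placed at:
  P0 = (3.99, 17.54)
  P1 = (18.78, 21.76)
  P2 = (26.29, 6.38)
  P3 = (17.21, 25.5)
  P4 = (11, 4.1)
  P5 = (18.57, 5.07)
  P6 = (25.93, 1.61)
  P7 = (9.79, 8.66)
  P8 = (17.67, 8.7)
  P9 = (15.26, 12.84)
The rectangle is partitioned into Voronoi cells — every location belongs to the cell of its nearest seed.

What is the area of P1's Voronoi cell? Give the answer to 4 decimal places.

1. box [0,30]×[0,27]: [(0, 0) (30, 0) (30, 27) (0, 27)]
2. ⊥bis P1·P0 via (11.385,19.65): [(16.9917, 0) (30, 0) (30, 27) (9.2878, 27)]  |A|=455.2263
3. ⊥bis P1·P2 via (22.535,14.07): [(14.1459, 9.9736) (30, 17.7151) (30, 27) (9.2878, 27)]  |A|=249.9277
4. ⊥bis P1·P3 via (17.995,23.63): [(11.0779, 20.7263) (14.1459, 9.9736) (30, 17.7151) (30, 27) (26.0229, 27)]  |A|=197.4323
5. ⊥bis P1·P4 via (14.89,12.93): [(11.0779, 20.7263) (13.0742, 13.73) (17.6817, 11.7001) (30, 17.7151) (30, 27) (26.0229, 27)]  |A|=189.8664
6. ⊥bis P1·P5 via (18.675,13.415): [(11.0779, 20.7263) (13.0742, 13.73) (13.6454, 13.4783) (21.1303, 13.3841) (30, 17.7151) (30, 27) (26.0229, 27)]  |A|=183.4019
7. ⊥bis P1·P6 via (22.355,11.685): [(11.0779, 20.7263) (13.0742, 13.73) (13.6454, 13.4783) (21.1303, 13.3841) (30, 17.7151) (30, 27) (26.0229, 27)]  |A|=183.4019
8. ⊥bis P1·P7 via (14.285,15.21): [(11.0779, 20.7263) (12.2542, 16.6036) (16.8675, 13.4377) (21.1303, 13.3841) (30, 17.7151) (30, 27) (26.0229, 27)]  |A|=177.6774
9. ⊥bis P1·P8 via (18.225,15.23): [(11.0779, 20.7263) (12.2542, 16.6036) (13.6948, 15.615) (23.9194, 14.746) (30, 17.7151) (30, 27) (26.0229, 27)]  |A|=164.9473
10. ⊥bis P1·P9 via (17.02,17.3): [(11.0779, 20.7263) (11.4256, 19.5076) (23.3747, 14.7923) (23.9194, 14.746) (30, 17.7151) (30, 27) (26.0229, 27)]  |A|=145.3585
11. canonical 7-gon: [(11.0779, 20.7263) (11.4256, 19.5076) (23.3747, 14.7923) (23.9194, 14.746) (30, 17.7151) (30, 27) (26.0229, 27)]
12. shoelace: 145.3585

Area of P1's cell: 145.3585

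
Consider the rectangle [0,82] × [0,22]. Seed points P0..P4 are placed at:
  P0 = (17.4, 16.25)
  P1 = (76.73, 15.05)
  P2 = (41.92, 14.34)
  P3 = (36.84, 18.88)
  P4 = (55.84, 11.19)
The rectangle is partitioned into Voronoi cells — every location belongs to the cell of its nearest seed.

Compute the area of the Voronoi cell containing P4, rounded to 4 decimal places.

Area of P4's cell: 400.3150

1. box [0,82]×[0,22]: [(0, 0) (82, 0) (82, 22) (0, 22)]
2. ⊥bis P4·P0 via (36.62,13.72): [(34.814, 0) (82, 0) (82, 22) (37.7099, 22)]  |A|=1006.237
3. ⊥bis P4·P1 via (66.285,13.12): [(34.814, 0) (68.7093, 0) (64.6442, 22) (37.7099, 22)]  |A|=669.125
4. ⊥bis P4·P2 via (48.88,12.765): [(45.9914, 0) (68.7093, 0) (64.6442, 22) (50.9698, 22)]  |A|=400.315
5. ⊥bis P4·P3 via (46.34,15.035): [(45.9914, 0) (68.7093, 0) (64.6442, 22) (50.9698, 22)]  |A|=400.315
6. canonical 4-gon: [(45.9914, 0) (68.7093, 0) (64.6442, 22) (50.9698, 22)]
7. shoelace: 400.315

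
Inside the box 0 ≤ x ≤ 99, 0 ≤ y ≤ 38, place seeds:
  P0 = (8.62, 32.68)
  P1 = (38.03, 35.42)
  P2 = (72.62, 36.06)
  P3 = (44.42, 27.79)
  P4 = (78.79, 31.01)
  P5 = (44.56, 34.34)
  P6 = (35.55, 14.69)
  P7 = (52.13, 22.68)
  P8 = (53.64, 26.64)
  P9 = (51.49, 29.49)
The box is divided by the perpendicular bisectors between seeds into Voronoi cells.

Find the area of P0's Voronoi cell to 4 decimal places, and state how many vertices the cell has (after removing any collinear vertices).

1. box [0,99]×[0,38]: [(0, 0) (99, 0) (99, 38) (0, 38)]
2. ⊥bis P0·P1 via (23.325,34.05): [(0, 0) (26.4973, 0) (22.957, 38) (0, 38)]  |A|=939.6314
3. ⊥bis P0·P2 via (40.62,34.37): [(0, 0) (26.4973, 0) (22.957, 38) (0, 38)]  |A|=939.6314
4. ⊥bis P0·P3 via (26.52,30.235): [(0, 0) (22.3901, 0) (24.8319, 17.876) (22.957, 38) (0, 38)]  |A|=902.9216
5. ⊥bis P0·P4 via (43.705,31.845): [(0, 0) (22.3901, 0) (24.8319, 17.876) (22.957, 38) (0, 38)]  |A|=902.9216
6. ⊥bis P0·P5 via (26.59,33.51): [(0, 0) (22.3901, 0) (24.8319, 17.876) (22.957, 38) (0, 38)]  |A|=902.9216
7. ⊥bis P0·P6 via (22.085,23.685): [(0, 0) (6.2628, 0) (24.0207, 26.5826) (22.957, 38) (0, 38)]  |A|=670.6878
8. ⊥bis P0·P7 via (30.375,27.68): [(0, 0) (6.2628, 0) (24.0207, 26.5826) (22.957, 38) (0, 38)]  |A|=670.6878
9. ⊥bis P0·P8 via (31.13,29.66): [(0, 0) (6.2628, 0) (24.0207, 26.5826) (22.957, 38) (0, 38)]  |A|=670.6878
10. ⊥bis P0·P9 via (30.055,31.085): [(0, 0) (6.2628, 0) (24.0207, 26.5826) (22.957, 38) (0, 38)]  |A|=670.6878
11. canonical 5-gon: [(0, 0) (6.2628, 0) (24.0207, 26.5826) (22.957, 38) (0, 38)]
12. shoelace: 670.6878

Area of P0's cell: 670.6878 (5 vertices)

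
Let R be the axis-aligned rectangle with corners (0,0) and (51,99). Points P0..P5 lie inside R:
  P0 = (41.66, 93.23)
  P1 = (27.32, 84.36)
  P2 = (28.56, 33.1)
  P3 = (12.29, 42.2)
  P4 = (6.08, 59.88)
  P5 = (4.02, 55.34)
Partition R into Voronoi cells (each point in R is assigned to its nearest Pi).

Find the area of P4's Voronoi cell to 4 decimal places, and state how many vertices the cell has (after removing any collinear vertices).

1. box [0,51]×[0,99]: [(0, 0) (51, 0) (51, 99) (0, 99)]
2. ⊥bis P4·P0 via (23.87,76.555): [(0, 0) (51, 0) (51, 47.6109) (2.8318, 99) (0, 99)]  |A|=3811.3389
3. ⊥bis P4·P1 via (16.7,72.12): [(0, 86.6097) (0, 0) (51, 0) (51, 42.3597)]  |A|=3288.72
4. ⊥bis P4·P2 via (17.32,46.49): [(32.0188, 58.8287) (0, 86.6097) (0, 31.951)]  |A|=875.0532
5. ⊥bis P4·P3 via (9.185,51.04): [(31.8288, 58.9935) (0, 86.6097) (0, 47.8138)]  |A|=617.4138
6. ⊥bis P4·P5 via (5.05,57.61): [(15.0158, 53.0881) (31.8288, 58.9935) (0, 86.6097) (0, 59.9014)]  |A|=526.6611
7. canonical 4-gon: [(15.0158, 53.0881) (31.8288, 58.9935) (0, 86.6097) (0, 59.9014)]
8. shoelace: 526.6611

Area of P4's cell: 526.6611 (4 vertices)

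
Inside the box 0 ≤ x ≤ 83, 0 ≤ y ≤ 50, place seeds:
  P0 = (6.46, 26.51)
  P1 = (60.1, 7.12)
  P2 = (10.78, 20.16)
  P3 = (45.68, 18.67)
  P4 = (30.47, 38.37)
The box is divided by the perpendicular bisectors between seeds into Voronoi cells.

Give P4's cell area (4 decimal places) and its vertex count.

1. box [0,83]×[0,50]: [(0, 0) (83, 0) (83, 50) (0, 50)]
2. ⊥bis P4·P0 via (18.465,32.44): [(34.4891, 0) (83, 0) (83, 50) (9.791, 50)]  |A|=3042.9966
3. ⊥bis P4·P1 via (45.285,22.745): [(30.2811, 8.5189) (74.0301, 50) (9.791, 50)]  |A|=1332.3545
4. ⊥bis P4·P2 via (20.625,29.265): [(19.355, 30.6382) (35.359, 13.3335) (74.0301, 50) (9.791, 50)]  |A|=1249.8923
5. ⊥bis P4·P3 via (38.075,28.52): [(19.355, 30.6382) (28.2964, 20.9701) (65.8959, 50) (9.791, 50)]  |A|=854.6866
6. canonical 4-gon: [(19.355, 30.6382) (28.2964, 20.9701) (65.8959, 50) (9.791, 50)]
7. shoelace: 854.6866

Area of P4's cell: 854.6866 (4 vertices)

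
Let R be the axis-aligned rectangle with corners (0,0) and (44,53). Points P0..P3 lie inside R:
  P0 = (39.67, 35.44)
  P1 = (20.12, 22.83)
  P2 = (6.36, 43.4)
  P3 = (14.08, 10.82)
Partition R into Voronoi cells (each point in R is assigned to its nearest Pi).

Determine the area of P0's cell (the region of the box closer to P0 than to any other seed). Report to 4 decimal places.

1. box [0,44]×[0,53]: [(0, 0) (44, 0) (44, 53) (0, 53)]
2. ⊥bis P0·P1 via (29.895,29.135): [(44, 7.2672) (44, 53) (14.5018, 53)]  |A|=674.5181
3. ⊥bis P0·P2 via (23.015,39.42): [(23.0815, 39.6983) (44, 7.2672) (44, 53) (26.2602, 53)]  |A|=596.3149
4. ⊥bis P0·P3 via (26.875,23.13): [(23.0815, 39.6983) (44, 7.2672) (44, 53) (26.2602, 53)]  |A|=596.3149
5. canonical 4-gon: [(23.0815, 39.6983) (44, 7.2672) (44, 53) (26.2602, 53)]
6. shoelace: 596.3149

Area of P0's cell: 596.3149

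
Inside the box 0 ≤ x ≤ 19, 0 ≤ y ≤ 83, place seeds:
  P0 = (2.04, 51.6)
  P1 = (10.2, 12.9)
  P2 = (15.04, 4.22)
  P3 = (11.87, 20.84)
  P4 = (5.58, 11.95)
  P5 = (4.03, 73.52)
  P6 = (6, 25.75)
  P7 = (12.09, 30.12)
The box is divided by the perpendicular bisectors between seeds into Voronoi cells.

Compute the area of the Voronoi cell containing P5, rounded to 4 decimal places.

Area of P5's cell: 399.5115

1. box [0,19]×[0,83]: [(0, 0) (19, 0) (19, 83) (0, 83)]
2. ⊥bis P5·P0 via (3.035,62.56): [(0, 62.8355) (19, 61.1106) (19, 83) (0, 83)]  |A|=399.5115
3. ⊥bis P5·P1 via (7.115,43.21): [(0, 62.8355) (19, 61.1106) (19, 83) (0, 83)]  |A|=399.5115
4. ⊥bis P5·P2 via (9.535,38.87): [(0, 62.8355) (19, 61.1106) (19, 83) (0, 83)]  |A|=399.5115
5. ⊥bis P5·P3 via (7.95,47.18): [(0, 62.8355) (19, 61.1106) (19, 83) (0, 83)]  |A|=399.5115
6. ⊥bis P5·P4 via (4.805,42.735): [(0, 62.8355) (19, 61.1106) (19, 83) (0, 83)]  |A|=399.5115
7. ⊥bis P5·P6 via (5.015,49.635): [(0, 62.8355) (19, 61.1106) (19, 83) (0, 83)]  |A|=399.5115
8. ⊥bis P5·P7 via (8.06,51.82): [(0, 62.8355) (19, 61.1106) (19, 83) (0, 83)]  |A|=399.5115
9. canonical 4-gon: [(0, 62.8355) (19, 61.1106) (19, 83) (0, 83)]
10. shoelace: 399.5115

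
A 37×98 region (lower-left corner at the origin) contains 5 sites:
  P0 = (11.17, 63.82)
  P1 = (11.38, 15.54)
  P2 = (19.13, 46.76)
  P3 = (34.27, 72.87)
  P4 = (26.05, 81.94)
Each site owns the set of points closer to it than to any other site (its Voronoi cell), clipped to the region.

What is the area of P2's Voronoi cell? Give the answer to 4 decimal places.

1. box [0,37]×[0,98]: [(0, 0) (37, 0) (37, 98) (0, 98)]
2. ⊥bis P2·P0 via (15.15,55.29): [(0, 48.2212) (0, 0) (37, 0) (37, 65.485)]  |A|=2103.5636
3. ⊥bis P2·P1 via (15.255,31.15): [(0, 48.2212) (0, 34.9369) (37, 25.7521) (37, 65.485)]  |A|=980.8184
4. ⊥bis P2·P3 via (26.7,59.815): [(25.8743, 60.2938) (0, 48.2212) (0, 34.9369) (37, 25.7521) (37, 53.8425)]  |A|=916.0528
5. ⊥bis P2·P4 via (22.59,64.35): [(25.8743, 60.2938) (0, 48.2212) (0, 34.9369) (37, 25.7521) (37, 53.8425)]  |A|=916.0528
6. canonical 5-gon: [(25.8743, 60.2938) (0, 48.2212) (0, 34.9369) (37, 25.7521) (37, 53.8425)]
7. shoelace: 916.0528

Area of P2's cell: 916.0528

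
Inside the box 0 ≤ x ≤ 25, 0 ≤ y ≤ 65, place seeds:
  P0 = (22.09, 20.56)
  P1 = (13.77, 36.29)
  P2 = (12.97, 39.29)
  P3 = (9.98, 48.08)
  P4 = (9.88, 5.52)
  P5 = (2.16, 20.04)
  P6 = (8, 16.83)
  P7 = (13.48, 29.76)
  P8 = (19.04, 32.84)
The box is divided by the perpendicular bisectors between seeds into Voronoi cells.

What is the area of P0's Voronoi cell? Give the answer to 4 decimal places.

1. box [0,25]×[0,65]: [(0, 0) (25, 0) (25, 65) (0, 65)]
2. ⊥bis P0·P1 via (17.93,28.425): [(0, 18.9414) (0, 0) (25, 0) (25, 32.1645)]  |A|=638.8233
3. ⊥bis P0·P2 via (17.53,29.925): [(0, 18.9414) (0, 0) (25, 0) (25, 32.1645)]  |A|=638.8233
4. ⊥bis P0·P3 via (16.035,34.32): [(0, 18.9414) (0, 0) (25, 0) (25, 32.1645)]  |A|=638.8233
5. ⊥bis P0·P4 via (15.985,13.04): [(5.2775, 21.7328) (25, 5.7213) (25, 32.1645)]  |A|=260.7634
6. ⊥bis P0·P5 via (12.125,20.3): [(11.9949, 25.2858) (12.235, 16.0844) (25, 5.7213) (25, 32.1645)]  |A|=229.432
7. ⊥bis P0·P6 via (15.045,18.695): [(13.1399, 25.8914) (16.6945, 12.464) (25, 5.7213) (25, 32.1645)]  |A|=200.5861
8. ⊥bis P0·P7 via (17.785,25.16): [(14.2174, 21.8212) (16.6945, 12.464) (25, 5.7213) (25, 31.9123)]  |A|=171.7103
9. ⊥bis P0·P8 via (20.565,26.7): [(19.0207, 26.3164) (14.2174, 21.8212) (16.6945, 12.464) (25, 5.7213) (25, 27.8015)]  |A|=159.4205
10. canonical 5-gon: [(19.0207, 26.3164) (14.2174, 21.8212) (16.6945, 12.464) (25, 5.7213) (25, 27.8015)]
11. shoelace: 159.4205

Area of P0's cell: 159.4205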